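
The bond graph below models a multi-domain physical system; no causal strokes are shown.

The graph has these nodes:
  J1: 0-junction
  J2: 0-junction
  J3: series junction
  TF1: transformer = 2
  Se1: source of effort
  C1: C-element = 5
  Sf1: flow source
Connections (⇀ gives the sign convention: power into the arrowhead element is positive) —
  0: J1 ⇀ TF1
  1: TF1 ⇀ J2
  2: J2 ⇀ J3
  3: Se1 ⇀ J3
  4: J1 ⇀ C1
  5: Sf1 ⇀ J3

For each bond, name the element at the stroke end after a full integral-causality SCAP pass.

b3 →J3  (Se1 (Se) sets effort on bond)
b5 →Sf1  (Sf1 fixes flow; stroke at Sf1)
b2 →J3  (J3: bond 5 brought flow, rest push out)
b1 →J2  (closing 0-jn rule on J2)
b0 →TF1  (TF TF1: opposite of bond 1)
b4 →J1  (J1: last free bond brings effort in)

bond 0 stroke→TF1
bond 1 stroke→J2
bond 2 stroke→J3
bond 3 stroke→J3
bond 4 stroke→J1
bond 5 stroke→Sf1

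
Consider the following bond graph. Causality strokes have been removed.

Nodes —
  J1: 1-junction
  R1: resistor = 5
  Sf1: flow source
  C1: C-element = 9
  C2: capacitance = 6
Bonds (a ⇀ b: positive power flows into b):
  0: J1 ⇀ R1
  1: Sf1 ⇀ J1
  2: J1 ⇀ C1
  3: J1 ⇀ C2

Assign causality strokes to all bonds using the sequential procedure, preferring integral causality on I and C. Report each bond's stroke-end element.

bond 0 stroke→J1
bond 1 stroke→Sf1
bond 2 stroke→J1
bond 3 stroke→J1

bond 1 stroke at Sf1  (Sf1: flow source, stroke at near end)
bond 0 stroke at J1  (J1: bond 1 brought flow, rest push out)
bond 2 stroke at J1  (J1: bond 1 brought flow, rest push out)
bond 3 stroke at J1  (1-jn J1 has f-setter on 1)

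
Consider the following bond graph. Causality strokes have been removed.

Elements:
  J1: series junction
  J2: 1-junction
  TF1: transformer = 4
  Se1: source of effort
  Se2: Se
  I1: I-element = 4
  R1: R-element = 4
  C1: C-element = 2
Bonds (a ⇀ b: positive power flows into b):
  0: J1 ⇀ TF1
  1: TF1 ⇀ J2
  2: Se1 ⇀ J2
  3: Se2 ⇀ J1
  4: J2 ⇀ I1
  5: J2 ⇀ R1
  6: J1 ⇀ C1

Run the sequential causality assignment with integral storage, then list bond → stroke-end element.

bond 0 |TF1
bond 1 |J2
bond 2 |J2
bond 3 |J1
bond 4 |I1
bond 5 |J2
bond 6 |J1

bond 2 →J2  (Se1 fixes effort; stroke away)
bond 3 →J1  (source Se2 imposes e)
bond 4 →I1  (I1 outputs flow p/I1)
bond 1 →J2  (common-f at J2 fixed by 4)
bond 5 →J2  (1-jn J2 has f-setter on 4)
bond 0 →TF1  (TF1 one-in-one-out from 1)
bond 6 →J1  (J1 flow already set via bond 0)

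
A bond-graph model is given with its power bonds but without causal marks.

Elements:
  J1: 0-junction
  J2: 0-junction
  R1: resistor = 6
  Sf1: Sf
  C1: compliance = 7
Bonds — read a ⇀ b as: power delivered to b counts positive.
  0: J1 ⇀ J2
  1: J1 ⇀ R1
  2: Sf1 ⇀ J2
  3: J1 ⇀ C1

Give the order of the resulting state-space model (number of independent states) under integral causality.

#2 →Sf1  (Sf1 fixes flow; stroke at Sf1)
#0 →J2  (J2: last free bond brings effort in)
#3 →J1  (prefer integral on C1)
#1 →R1  (J1: bond 3 brought effort, rest push out)

1  (C1 all integral)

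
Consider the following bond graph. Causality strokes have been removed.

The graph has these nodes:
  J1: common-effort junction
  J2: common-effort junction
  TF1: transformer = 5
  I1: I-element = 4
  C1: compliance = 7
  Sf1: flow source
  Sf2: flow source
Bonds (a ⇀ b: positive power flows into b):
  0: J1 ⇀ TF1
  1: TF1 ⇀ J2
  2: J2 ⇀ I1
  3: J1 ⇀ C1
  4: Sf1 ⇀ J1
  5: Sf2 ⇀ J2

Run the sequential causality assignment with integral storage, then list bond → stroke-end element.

b4 |Sf1  (Sf1: flow source, stroke at near end)
b5 |Sf2  (Sf2 (Sf) sets flow on bond)
b2 |I1  (prefer integral on I1)
b1 |J2  (J2 needs exactly one e-in)
b0 |TF1  (TF1 one-in-one-out from 1)
b3 |J1  (J1: last free bond brings effort in)

bond 0 →TF1
bond 1 →J2
bond 2 →I1
bond 3 →J1
bond 4 →Sf1
bond 5 →Sf2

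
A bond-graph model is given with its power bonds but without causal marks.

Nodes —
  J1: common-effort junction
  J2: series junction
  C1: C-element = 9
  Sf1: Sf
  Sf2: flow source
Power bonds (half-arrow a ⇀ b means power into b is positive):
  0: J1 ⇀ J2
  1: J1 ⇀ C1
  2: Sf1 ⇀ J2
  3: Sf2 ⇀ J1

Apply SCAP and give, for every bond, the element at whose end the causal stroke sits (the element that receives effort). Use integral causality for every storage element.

β0 stroke→J2
β1 stroke→J1
β2 stroke→Sf1
β3 stroke→Sf2

bond 2 →Sf1  (Sf1: flow source, stroke at near end)
bond 3 →Sf2  (Sf2 (Sf) sets flow on bond)
bond 0 →J2  (1-jn J2 has f-setter on 2)
bond 1 →J1  (only one effort-in slot at J1)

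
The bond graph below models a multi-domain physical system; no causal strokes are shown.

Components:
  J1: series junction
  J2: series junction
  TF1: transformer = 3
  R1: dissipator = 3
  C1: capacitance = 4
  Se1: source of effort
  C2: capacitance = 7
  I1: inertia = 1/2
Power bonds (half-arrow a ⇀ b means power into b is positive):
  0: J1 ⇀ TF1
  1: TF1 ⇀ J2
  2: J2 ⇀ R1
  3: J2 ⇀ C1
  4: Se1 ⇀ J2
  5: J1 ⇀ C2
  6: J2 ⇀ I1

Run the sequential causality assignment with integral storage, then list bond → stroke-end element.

b4 stroke at J2  (Se1 (Se) sets effort on bond)
b3 stroke at J2  (C1 integral (e out))
b5 stroke at J1  (C2: C, integral causality)
b0 stroke at TF1  (only one flow-in slot at J1)
b1 stroke at J2  (TF1: transformer flips bond 0)
b6 stroke at I1  (prefer integral on I1)
b2 stroke at J2  (1-jn J2 has f-setter on 6)

β0 stroke→TF1
β1 stroke→J2
β2 stroke→J2
β3 stroke→J2
β4 stroke→J2
β5 stroke→J1
β6 stroke→I1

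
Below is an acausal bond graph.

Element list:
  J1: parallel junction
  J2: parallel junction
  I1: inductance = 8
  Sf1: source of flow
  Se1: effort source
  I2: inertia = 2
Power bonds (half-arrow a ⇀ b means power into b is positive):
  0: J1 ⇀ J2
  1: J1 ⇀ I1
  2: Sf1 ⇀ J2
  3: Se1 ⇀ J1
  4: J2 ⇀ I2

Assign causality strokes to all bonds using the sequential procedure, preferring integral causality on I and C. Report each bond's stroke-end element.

β0 stroke at J2
β1 stroke at I1
β2 stroke at Sf1
β3 stroke at J1
β4 stroke at I2

β2 stroke→Sf1  (source Sf1 imposes f)
β3 stroke→J1  (Se1: effort source, stroke at far end)
β0 stroke→J2  (J1 effort already set via bond 3)
β1 stroke→I1  (J1 effort already set via bond 3)
β4 stroke→I2  (J2 effort already set via bond 0)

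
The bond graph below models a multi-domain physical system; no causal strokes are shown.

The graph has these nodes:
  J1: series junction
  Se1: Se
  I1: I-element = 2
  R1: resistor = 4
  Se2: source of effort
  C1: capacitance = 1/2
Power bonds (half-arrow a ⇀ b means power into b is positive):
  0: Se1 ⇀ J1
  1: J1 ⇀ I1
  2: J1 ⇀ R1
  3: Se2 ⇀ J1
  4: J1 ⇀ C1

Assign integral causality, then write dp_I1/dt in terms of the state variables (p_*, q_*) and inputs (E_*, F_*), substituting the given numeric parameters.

dp_I1/dt = E_Se1 + E_Se2 - 2*p_I1 - 2*q_C1

bond 0 stroke at J1  (Se1 (Se) sets effort on bond)
bond 3 stroke at J1  (Se2 fixes effort; stroke away)
bond 1 stroke at I1  (prefer integral on I1)
bond 2 stroke at J1  (J1: bond 1 brought flow, rest push out)
bond 4 stroke at J1  (J1: bond 1 brought flow, rest push out)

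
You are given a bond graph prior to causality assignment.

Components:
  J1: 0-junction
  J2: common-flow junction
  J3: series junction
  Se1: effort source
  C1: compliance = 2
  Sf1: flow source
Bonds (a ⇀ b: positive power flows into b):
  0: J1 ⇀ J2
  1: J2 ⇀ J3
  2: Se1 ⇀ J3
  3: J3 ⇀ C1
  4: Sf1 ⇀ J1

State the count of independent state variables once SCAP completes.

1  (C1 all integral)

#2 stroke at J3  (Se1: effort source, stroke at far end)
#4 stroke at Sf1  (Sf1 fixes flow; stroke at Sf1)
#0 stroke at J1  (only one effort-in slot at J1)
#1 stroke at J2  (J2 flow already set via bond 0)
#3 stroke at J3  (J3 flow already set via bond 1)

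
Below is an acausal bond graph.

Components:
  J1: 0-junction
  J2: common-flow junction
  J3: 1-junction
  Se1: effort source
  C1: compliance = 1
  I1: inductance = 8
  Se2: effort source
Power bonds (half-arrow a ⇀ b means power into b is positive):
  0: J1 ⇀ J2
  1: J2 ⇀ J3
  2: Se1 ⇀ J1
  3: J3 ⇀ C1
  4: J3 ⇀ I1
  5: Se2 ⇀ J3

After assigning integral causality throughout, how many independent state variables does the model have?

2  (C1, I1 all integral)

#2 stroke at J1  (Se1: effort source, stroke at far end)
#5 stroke at J3  (Se2 fixes effort; stroke away)
#0 stroke at J2  (J1: bond 2 brought effort, rest push out)
#1 stroke at J3  (only one flow-in slot at J2)
#3 stroke at J3  (C1 integral (e out))
#4 stroke at I1  (only one flow-in slot at J3)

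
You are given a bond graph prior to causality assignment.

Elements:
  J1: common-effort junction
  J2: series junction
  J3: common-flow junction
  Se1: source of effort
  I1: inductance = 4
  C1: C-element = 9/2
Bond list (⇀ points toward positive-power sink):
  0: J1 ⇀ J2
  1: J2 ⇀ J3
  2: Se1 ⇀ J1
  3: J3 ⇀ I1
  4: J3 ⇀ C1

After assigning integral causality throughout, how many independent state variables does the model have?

b2 stroke at J1  (source Se1 imposes e)
b0 stroke at J2  (common-e at J1 fixed by 2)
b1 stroke at J3  (closing 1-jn rule on J2)
b3 stroke at I1  (prefer integral on I1)
b4 stroke at J3  (1-jn J3 has f-setter on 3)

2  (C1, I1 all integral)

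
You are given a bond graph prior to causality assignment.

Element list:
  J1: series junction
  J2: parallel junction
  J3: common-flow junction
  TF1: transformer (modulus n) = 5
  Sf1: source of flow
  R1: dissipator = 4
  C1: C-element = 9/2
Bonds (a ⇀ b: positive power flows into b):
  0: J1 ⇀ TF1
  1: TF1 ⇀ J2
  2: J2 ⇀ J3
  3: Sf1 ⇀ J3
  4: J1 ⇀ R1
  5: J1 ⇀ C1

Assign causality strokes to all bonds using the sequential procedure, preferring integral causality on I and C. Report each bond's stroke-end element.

bond 3 stroke→Sf1  (source Sf1 imposes f)
bond 2 stroke→J3  (common-f at J3 fixed by 3)
bond 1 stroke→J2  (closing 0-jn rule on J2)
bond 0 stroke→TF1  (TF1 one-in-one-out from 1)
bond 4 stroke→J1  (J1 flow already set via bond 0)
bond 5 stroke→J1  (1-jn J1 has f-setter on 0)

b0 |TF1
b1 |J2
b2 |J3
b3 |Sf1
b4 |J1
b5 |J1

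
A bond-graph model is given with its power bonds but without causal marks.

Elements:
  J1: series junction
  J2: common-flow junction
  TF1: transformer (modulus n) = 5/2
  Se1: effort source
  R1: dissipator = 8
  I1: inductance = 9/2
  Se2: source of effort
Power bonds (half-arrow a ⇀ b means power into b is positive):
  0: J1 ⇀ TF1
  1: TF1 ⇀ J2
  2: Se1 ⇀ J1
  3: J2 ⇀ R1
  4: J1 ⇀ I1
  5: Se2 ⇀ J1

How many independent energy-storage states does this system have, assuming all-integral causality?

bond 2 |J1  (Se1 (Se) sets effort on bond)
bond 5 |J1  (source Se2 imposes e)
bond 4 |I1  (prefer integral on I1)
bond 0 |J1  (1-jn J1 has f-setter on 4)
bond 1 |TF1  (TF TF1: opposite of bond 0)
bond 3 |J2  (1-jn J2 has f-setter on 1)

1  (I1 all integral)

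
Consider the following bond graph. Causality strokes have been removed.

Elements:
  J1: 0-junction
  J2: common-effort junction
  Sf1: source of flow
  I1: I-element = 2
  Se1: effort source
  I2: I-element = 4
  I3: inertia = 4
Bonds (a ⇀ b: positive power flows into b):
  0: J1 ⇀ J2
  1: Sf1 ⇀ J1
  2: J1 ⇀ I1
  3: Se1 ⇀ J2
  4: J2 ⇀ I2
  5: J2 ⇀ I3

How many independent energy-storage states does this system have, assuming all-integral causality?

b1 stroke→Sf1  (Sf1: flow source, stroke at near end)
b3 stroke→J2  (Se1 fixes effort; stroke away)
b0 stroke→J1  (J2: bond 3 brought effort, rest push out)
b4 stroke→I2  (J2: bond 3 brought effort, rest push out)
b5 stroke→I3  (J2: bond 3 brought effort, rest push out)
b2 stroke→I1  (J1: bond 0 brought effort, rest push out)

3  (I1, I2, I3 all integral)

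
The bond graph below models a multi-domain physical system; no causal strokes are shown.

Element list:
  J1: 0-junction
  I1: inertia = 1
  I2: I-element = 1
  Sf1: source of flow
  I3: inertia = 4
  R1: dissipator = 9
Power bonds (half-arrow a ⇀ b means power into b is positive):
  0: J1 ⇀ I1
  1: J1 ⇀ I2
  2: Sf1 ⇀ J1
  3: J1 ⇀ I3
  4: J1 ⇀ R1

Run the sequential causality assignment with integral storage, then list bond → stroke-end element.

β0 →I1
β1 →I2
β2 →Sf1
β3 →I3
β4 →J1

#2 |Sf1  (source Sf1 imposes f)
#0 |I1  (I1 outputs flow p/I1)
#1 |I2  (prefer integral on I2)
#3 |I3  (prefer integral on I3)
#4 |J1  (J1: last free bond brings effort in)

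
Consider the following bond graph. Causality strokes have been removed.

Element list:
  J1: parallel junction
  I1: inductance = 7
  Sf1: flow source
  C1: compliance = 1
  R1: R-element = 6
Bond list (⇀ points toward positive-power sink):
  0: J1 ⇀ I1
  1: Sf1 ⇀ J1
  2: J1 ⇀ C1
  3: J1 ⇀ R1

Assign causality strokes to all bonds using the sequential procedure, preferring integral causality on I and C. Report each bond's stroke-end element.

bond 0 stroke at I1
bond 1 stroke at Sf1
bond 2 stroke at J1
bond 3 stroke at R1

#1 →Sf1  (Sf1 (Sf) sets flow on bond)
#0 →I1  (I1 outputs flow p/I1)
#2 →J1  (prefer integral on C1)
#3 →R1  (J1: bond 2 brought effort, rest push out)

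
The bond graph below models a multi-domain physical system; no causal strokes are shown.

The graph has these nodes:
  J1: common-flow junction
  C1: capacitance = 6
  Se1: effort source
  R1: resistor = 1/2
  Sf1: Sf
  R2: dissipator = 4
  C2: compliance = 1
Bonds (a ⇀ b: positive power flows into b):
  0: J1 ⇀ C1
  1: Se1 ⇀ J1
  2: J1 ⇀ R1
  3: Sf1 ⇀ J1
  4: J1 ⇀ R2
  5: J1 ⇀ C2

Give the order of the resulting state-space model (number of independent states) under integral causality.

bond 1 stroke at J1  (Se1 fixes effort; stroke away)
bond 3 stroke at Sf1  (Sf1 fixes flow; stroke at Sf1)
bond 0 stroke at J1  (common-f at J1 fixed by 3)
bond 2 stroke at J1  (J1 flow already set via bond 3)
bond 4 stroke at J1  (common-f at J1 fixed by 3)
bond 5 stroke at J1  (common-f at J1 fixed by 3)

2  (C1, C2 all integral)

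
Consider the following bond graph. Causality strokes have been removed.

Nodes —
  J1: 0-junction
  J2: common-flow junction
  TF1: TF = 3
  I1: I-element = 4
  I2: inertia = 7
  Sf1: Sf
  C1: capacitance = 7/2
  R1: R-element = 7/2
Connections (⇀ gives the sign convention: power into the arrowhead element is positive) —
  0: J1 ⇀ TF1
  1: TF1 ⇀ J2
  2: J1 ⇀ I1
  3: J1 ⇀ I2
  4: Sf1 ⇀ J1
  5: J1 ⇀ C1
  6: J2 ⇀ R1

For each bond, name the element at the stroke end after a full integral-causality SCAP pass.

β4 →Sf1  (source Sf1 imposes f)
β2 →I1  (I1: I, integral causality)
β3 →I2  (I2 integral (f out))
β5 →J1  (prefer integral on C1)
β0 →TF1  (J1: bond 5 brought effort, rest push out)
β1 →J2  (TF1: transformer flips bond 0)
β6 →R1  (only one flow-in slot at J2)

b0 |TF1
b1 |J2
b2 |I1
b3 |I2
b4 |Sf1
b5 |J1
b6 |R1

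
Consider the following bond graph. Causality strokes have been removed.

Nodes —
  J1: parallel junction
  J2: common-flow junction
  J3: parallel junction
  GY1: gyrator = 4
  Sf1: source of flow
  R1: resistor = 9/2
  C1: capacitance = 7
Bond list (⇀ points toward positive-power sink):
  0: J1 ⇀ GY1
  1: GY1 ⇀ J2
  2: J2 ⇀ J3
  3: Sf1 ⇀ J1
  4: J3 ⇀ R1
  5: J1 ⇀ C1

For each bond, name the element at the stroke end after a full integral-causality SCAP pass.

b0 →GY1
b1 →GY1
b2 →J2
b3 →Sf1
b4 →J3
b5 →J1

#3 |Sf1  (Sf1 fixes flow; stroke at Sf1)
#5 |J1  (C1: C, integral causality)
#0 |GY1  (J1 effort already set via bond 5)
#1 |GY1  (GY GY1: same side as bond 0)
#2 |J2  (J2 flow already set via bond 1)
#4 |J3  (J3: last free bond brings effort in)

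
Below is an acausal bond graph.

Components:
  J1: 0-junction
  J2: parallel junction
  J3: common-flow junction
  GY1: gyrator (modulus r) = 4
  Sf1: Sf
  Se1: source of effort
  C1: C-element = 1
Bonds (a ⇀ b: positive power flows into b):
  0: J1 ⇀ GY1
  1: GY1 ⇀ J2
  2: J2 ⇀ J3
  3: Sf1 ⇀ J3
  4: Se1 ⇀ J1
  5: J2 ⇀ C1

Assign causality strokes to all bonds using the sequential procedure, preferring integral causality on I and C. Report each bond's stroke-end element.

β0 |GY1
β1 |GY1
β2 |J3
β3 |Sf1
β4 |J1
β5 |J2

#3 stroke→Sf1  (source Sf1 imposes f)
#4 stroke→J1  (Se1: effort source, stroke at far end)
#0 stroke→GY1  (J1 effort already set via bond 4)
#2 stroke→J3  (J3: bond 3 brought flow, rest push out)
#1 stroke→GY1  (GY1: gyrator matches bond 0)
#5 stroke→J2  (closing 0-jn rule on J2)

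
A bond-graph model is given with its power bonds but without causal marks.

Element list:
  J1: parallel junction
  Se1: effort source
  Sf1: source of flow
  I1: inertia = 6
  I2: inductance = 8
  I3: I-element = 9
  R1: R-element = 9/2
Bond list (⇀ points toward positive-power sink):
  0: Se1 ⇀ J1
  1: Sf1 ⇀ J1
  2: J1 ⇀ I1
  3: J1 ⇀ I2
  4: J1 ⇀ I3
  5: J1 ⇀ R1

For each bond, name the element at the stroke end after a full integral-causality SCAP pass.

β0 |J1
β1 |Sf1
β2 |I1
β3 |I2
β4 |I3
β5 |R1

#0 |J1  (source Se1 imposes e)
#1 |Sf1  (source Sf1 imposes f)
#2 |I1  (common-e at J1 fixed by 0)
#3 |I2  (common-e at J1 fixed by 0)
#4 |I3  (J1: bond 0 brought effort, rest push out)
#5 |R1  (J1: bond 0 brought effort, rest push out)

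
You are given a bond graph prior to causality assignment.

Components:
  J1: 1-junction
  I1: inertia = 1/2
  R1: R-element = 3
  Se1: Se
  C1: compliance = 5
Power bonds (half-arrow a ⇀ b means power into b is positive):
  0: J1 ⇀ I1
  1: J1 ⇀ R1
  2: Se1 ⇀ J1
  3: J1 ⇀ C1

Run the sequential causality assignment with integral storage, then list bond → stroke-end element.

#0 stroke→I1
#1 stroke→J1
#2 stroke→J1
#3 stroke→J1

#2 stroke at J1  (Se1 fixes effort; stroke away)
#0 stroke at I1  (I1 integral (f out))
#1 stroke at J1  (1-jn J1 has f-setter on 0)
#3 stroke at J1  (J1: bond 0 brought flow, rest push out)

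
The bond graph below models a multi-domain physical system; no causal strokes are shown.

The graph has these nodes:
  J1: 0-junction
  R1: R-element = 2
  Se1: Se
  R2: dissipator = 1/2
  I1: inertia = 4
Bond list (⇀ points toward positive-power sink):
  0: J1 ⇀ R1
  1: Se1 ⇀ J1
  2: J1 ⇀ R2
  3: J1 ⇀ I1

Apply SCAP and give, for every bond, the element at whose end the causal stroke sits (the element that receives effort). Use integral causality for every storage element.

bond 1 |J1  (Se1 fixes effort; stroke away)
bond 0 |R1  (0-jn J1 has e-setter on 1)
bond 2 |R2  (J1: bond 1 brought effort, rest push out)
bond 3 |I1  (J1 effort already set via bond 1)

bond 0 |R1
bond 1 |J1
bond 2 |R2
bond 3 |I1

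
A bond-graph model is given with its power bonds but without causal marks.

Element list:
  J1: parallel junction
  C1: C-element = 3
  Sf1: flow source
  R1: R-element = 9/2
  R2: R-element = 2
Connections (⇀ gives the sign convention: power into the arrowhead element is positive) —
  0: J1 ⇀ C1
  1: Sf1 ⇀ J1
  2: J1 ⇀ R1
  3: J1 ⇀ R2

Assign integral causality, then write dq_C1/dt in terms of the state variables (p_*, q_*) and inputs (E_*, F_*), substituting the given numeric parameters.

β1 →Sf1  (Sf1 fixes flow; stroke at Sf1)
β0 →J1  (C1 integral (e out))
β2 →R1  (common-e at J1 fixed by 0)
β3 →R2  (J1: bond 0 brought effort, rest push out)

dq_C1/dt = F_Sf1 - 13*q_C1/54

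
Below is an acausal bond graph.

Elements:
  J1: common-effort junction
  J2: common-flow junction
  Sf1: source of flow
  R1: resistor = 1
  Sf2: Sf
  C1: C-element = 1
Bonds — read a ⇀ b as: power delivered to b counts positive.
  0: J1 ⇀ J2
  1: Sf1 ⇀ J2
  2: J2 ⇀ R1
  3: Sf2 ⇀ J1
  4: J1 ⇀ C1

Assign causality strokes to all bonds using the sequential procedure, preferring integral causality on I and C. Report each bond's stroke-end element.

β0 stroke→J2
β1 stroke→Sf1
β2 stroke→J2
β3 stroke→Sf2
β4 stroke→J1

β1 →Sf1  (Sf1: flow source, stroke at near end)
β3 →Sf2  (Sf2 fixes flow; stroke at Sf2)
β0 →J2  (J2: bond 1 brought flow, rest push out)
β2 →J2  (J2: bond 1 brought flow, rest push out)
β4 →J1  (J1 needs exactly one e-in)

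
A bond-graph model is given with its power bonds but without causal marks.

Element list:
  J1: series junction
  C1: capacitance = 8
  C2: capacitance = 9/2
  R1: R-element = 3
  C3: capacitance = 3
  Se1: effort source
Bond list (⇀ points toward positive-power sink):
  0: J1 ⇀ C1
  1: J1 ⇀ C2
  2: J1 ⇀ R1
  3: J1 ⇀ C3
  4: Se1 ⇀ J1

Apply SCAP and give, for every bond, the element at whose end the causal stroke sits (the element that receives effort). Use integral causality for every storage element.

b0 →J1
b1 →J1
b2 →R1
b3 →J1
b4 →J1

b4 stroke at J1  (source Se1 imposes e)
b0 stroke at J1  (C1 outputs effort q/C1)
b1 stroke at J1  (C2 outputs effort q/C2)
b3 stroke at J1  (C3 outputs effort q/C3)
b2 stroke at R1  (J1 needs exactly one f-in)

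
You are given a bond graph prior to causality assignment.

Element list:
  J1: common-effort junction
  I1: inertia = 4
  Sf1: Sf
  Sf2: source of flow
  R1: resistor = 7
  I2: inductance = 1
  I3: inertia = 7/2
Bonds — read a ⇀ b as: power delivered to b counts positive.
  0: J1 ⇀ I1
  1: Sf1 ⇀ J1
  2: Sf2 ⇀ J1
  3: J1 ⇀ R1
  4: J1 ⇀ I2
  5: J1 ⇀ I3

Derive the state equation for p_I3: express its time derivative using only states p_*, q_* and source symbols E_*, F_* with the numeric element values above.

bond 1 stroke→Sf1  (Sf1 fixes flow; stroke at Sf1)
bond 2 stroke→Sf2  (Sf2: flow source, stroke at near end)
bond 0 stroke→I1  (I1: I, integral causality)
bond 4 stroke→I2  (prefer integral on I2)
bond 5 stroke→I3  (prefer integral on I3)
bond 3 stroke→J1  (only one effort-in slot at J1)

dp_I3/dt = 7*F_Sf1 + 7*F_Sf2 - 7*p_I1/4 - 7*p_I2 - 2*p_I3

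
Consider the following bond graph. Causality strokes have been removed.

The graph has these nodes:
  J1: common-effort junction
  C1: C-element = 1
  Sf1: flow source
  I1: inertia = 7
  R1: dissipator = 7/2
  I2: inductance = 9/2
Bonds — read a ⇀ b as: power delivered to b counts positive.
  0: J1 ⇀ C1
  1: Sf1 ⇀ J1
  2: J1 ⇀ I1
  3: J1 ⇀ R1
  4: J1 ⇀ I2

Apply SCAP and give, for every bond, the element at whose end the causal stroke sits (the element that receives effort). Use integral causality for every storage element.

β1 stroke→Sf1  (Sf1 fixes flow; stroke at Sf1)
β0 stroke→J1  (C1 outputs effort q/C1)
β2 stroke→I1  (J1: bond 0 brought effort, rest push out)
β3 stroke→R1  (J1 effort already set via bond 0)
β4 stroke→I2  (0-jn J1 has e-setter on 0)

β0 →J1
β1 →Sf1
β2 →I1
β3 →R1
β4 →I2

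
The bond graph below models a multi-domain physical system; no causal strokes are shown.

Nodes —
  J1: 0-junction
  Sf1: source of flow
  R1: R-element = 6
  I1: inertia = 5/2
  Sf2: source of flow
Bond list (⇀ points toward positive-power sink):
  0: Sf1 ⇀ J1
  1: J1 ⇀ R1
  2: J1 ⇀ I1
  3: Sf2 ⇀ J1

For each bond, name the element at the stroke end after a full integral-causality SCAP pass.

bond 0 →Sf1
bond 1 →J1
bond 2 →I1
bond 3 →Sf2

bond 0 |Sf1  (Sf1 (Sf) sets flow on bond)
bond 3 |Sf2  (Sf2 fixes flow; stroke at Sf2)
bond 2 |I1  (I1 integral (f out))
bond 1 |J1  (J1 needs exactly one e-in)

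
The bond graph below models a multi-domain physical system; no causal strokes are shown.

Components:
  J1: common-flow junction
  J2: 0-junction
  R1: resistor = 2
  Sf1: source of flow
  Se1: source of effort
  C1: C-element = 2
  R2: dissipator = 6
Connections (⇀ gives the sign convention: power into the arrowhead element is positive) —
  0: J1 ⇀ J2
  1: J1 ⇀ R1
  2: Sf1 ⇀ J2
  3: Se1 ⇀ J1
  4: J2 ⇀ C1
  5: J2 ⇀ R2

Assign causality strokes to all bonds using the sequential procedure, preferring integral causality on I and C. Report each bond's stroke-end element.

b2 →Sf1  (Sf1 (Sf) sets flow on bond)
b3 →J1  (Se1 fixes effort; stroke away)
b4 →J2  (C1 integral (e out))
b0 →J1  (J2: bond 4 brought effort, rest push out)
b5 →R2  (J2 effort already set via bond 4)
b1 →R1  (only one flow-in slot at J1)

β0 stroke→J1
β1 stroke→R1
β2 stroke→Sf1
β3 stroke→J1
β4 stroke→J2
β5 stroke→R2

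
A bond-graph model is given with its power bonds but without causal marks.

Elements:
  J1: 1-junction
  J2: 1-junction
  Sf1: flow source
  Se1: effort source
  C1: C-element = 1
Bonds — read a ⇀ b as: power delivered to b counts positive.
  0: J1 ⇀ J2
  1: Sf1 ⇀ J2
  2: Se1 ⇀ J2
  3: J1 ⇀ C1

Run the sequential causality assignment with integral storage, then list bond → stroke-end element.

b0 stroke→J2
b1 stroke→Sf1
b2 stroke→J2
b3 stroke→J1

bond 1 stroke→Sf1  (Sf1 fixes flow; stroke at Sf1)
bond 2 stroke→J2  (Se1 (Se) sets effort on bond)
bond 0 stroke→J2  (J2: bond 1 brought flow, rest push out)
bond 3 stroke→J1  (J1: bond 0 brought flow, rest push out)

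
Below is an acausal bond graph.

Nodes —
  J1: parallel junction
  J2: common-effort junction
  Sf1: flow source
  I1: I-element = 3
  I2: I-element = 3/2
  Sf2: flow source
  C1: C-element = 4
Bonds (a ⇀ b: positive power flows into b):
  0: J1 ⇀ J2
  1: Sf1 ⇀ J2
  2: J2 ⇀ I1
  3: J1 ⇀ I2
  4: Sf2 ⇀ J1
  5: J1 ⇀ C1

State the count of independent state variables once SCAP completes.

β1 stroke at Sf1  (source Sf1 imposes f)
β4 stroke at Sf2  (Sf2 fixes flow; stroke at Sf2)
β2 stroke at I1  (I1: I, integral causality)
β0 stroke at J2  (closing 0-jn rule on J2)
β3 stroke at I2  (prefer integral on I2)
β5 stroke at J1  (J1 needs exactly one e-in)

3  (C1, I1, I2 all integral)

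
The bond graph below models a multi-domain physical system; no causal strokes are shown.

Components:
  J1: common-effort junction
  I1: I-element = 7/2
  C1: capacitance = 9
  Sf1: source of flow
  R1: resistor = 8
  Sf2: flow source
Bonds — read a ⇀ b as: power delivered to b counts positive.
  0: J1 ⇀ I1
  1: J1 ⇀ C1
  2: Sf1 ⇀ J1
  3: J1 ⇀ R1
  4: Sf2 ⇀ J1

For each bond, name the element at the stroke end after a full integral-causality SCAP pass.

b2 stroke→Sf1  (Sf1 (Sf) sets flow on bond)
b4 stroke→Sf2  (Sf2 fixes flow; stroke at Sf2)
b0 stroke→I1  (I1 outputs flow p/I1)
b1 stroke→J1  (C1: C, integral causality)
b3 stroke→R1  (0-jn J1 has e-setter on 1)

β0 →I1
β1 →J1
β2 →Sf1
β3 →R1
β4 →Sf2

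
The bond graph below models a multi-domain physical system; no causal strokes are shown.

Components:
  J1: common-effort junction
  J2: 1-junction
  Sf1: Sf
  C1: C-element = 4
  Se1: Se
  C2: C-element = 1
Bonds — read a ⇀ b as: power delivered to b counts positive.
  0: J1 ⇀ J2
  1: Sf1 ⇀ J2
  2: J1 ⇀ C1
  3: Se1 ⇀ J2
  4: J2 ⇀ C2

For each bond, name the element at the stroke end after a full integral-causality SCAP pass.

#1 stroke at Sf1  (Sf1: flow source, stroke at near end)
#3 stroke at J2  (source Se1 imposes e)
#0 stroke at J2  (common-f at J2 fixed by 1)
#4 stroke at J2  (J2: bond 1 brought flow, rest push out)
#2 stroke at J1  (only one effort-in slot at J1)

β0 |J2
β1 |Sf1
β2 |J1
β3 |J2
β4 |J2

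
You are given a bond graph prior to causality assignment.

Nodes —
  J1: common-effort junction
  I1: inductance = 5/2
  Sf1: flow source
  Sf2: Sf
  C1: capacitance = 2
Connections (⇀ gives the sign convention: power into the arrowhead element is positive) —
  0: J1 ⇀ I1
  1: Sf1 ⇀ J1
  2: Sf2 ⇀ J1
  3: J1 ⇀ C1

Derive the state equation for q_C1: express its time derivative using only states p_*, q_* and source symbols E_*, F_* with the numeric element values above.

bond 1 stroke→Sf1  (Sf1 (Sf) sets flow on bond)
bond 2 stroke→Sf2  (Sf2 fixes flow; stroke at Sf2)
bond 0 stroke→I1  (I1 outputs flow p/I1)
bond 3 stroke→J1  (J1: last free bond brings effort in)

dq_C1/dt = F_Sf1 + F_Sf2 - 2*p_I1/5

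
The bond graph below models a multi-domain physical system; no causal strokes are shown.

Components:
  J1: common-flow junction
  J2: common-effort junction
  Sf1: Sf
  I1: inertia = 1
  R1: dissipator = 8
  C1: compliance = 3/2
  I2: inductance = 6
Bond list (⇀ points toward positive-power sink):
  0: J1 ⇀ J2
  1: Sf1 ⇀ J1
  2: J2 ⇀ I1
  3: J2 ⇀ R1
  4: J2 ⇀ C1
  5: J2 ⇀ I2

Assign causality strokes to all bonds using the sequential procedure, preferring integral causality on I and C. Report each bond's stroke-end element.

bond 1 |Sf1  (Sf1: flow source, stroke at near end)
bond 0 |J1  (common-f at J1 fixed by 1)
bond 2 |I1  (I1 integral (f out))
bond 4 |J2  (prefer integral on C1)
bond 3 |R1  (0-jn J2 has e-setter on 4)
bond 5 |I2  (J2 effort already set via bond 4)

bond 0 |J1
bond 1 |Sf1
bond 2 |I1
bond 3 |R1
bond 4 |J2
bond 5 |I2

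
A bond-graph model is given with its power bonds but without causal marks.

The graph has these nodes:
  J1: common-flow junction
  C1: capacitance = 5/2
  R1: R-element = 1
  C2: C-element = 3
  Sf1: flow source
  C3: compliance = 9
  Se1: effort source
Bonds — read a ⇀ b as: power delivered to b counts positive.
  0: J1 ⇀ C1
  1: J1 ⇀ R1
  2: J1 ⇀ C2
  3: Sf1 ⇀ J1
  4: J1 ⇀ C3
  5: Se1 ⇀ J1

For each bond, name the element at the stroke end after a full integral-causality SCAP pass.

bond 0 →J1
bond 1 →J1
bond 2 →J1
bond 3 →Sf1
bond 4 →J1
bond 5 →J1

bond 3 →Sf1  (Sf1 (Sf) sets flow on bond)
bond 5 →J1  (Se1: effort source, stroke at far end)
bond 0 →J1  (common-f at J1 fixed by 3)
bond 1 →J1  (common-f at J1 fixed by 3)
bond 2 →J1  (1-jn J1 has f-setter on 3)
bond 4 →J1  (1-jn J1 has f-setter on 3)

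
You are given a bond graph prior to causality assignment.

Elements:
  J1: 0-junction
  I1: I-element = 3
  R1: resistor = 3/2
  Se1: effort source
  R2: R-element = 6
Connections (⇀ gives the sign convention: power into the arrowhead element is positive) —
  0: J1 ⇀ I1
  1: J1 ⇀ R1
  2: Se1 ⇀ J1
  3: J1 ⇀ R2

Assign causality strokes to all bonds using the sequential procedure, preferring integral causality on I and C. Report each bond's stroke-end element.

b0 |I1
b1 |R1
b2 |J1
b3 |R2

b2 →J1  (Se1: effort source, stroke at far end)
b0 →I1  (common-e at J1 fixed by 2)
b1 →R1  (common-e at J1 fixed by 2)
b3 →R2  (J1: bond 2 brought effort, rest push out)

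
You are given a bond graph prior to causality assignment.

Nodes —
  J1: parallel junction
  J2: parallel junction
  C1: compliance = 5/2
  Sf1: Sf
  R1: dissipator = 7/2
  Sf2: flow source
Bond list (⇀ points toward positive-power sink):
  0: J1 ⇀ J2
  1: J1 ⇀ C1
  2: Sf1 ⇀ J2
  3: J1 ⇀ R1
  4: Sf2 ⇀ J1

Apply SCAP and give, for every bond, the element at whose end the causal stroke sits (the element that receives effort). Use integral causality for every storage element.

bond 2 stroke at Sf1  (source Sf1 imposes f)
bond 4 stroke at Sf2  (Sf2 fixes flow; stroke at Sf2)
bond 0 stroke at J2  (J2 needs exactly one e-in)
bond 1 stroke at J1  (prefer integral on C1)
bond 3 stroke at R1  (common-e at J1 fixed by 1)

bond 0 →J2
bond 1 →J1
bond 2 →Sf1
bond 3 →R1
bond 4 →Sf2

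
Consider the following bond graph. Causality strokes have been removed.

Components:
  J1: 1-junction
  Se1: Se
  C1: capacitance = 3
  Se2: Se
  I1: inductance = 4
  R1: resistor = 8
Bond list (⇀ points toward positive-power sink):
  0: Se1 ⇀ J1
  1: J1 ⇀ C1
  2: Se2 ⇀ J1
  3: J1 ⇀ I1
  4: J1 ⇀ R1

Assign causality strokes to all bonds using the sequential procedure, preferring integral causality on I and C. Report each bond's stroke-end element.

#0 →J1  (Se1 (Se) sets effort on bond)
#2 →J1  (Se2: effort source, stroke at far end)
#1 →J1  (C1: C, integral causality)
#3 →I1  (prefer integral on I1)
#4 →J1  (J1: bond 3 brought flow, rest push out)

bond 0 stroke at J1
bond 1 stroke at J1
bond 2 stroke at J1
bond 3 stroke at I1
bond 4 stroke at J1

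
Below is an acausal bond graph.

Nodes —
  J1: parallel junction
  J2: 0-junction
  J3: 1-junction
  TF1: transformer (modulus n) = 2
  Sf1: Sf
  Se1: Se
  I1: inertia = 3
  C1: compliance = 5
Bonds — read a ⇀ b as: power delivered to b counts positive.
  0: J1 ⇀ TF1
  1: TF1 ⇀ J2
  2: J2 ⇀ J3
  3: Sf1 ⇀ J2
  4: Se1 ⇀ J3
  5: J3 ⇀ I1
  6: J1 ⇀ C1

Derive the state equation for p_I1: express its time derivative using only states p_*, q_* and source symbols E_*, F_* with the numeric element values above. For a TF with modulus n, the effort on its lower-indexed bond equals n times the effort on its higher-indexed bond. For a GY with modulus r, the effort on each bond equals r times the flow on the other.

dp_I1/dt = E_Se1 + q_C1/10

#3 stroke→Sf1  (Sf1 (Sf) sets flow on bond)
#4 stroke→J3  (Se1 fixes effort; stroke away)
#5 stroke→I1  (I1 outputs flow p/I1)
#2 stroke→J3  (common-f at J3 fixed by 5)
#1 stroke→J2  (closing 0-jn rule on J2)
#0 stroke→TF1  (TF1: transformer flips bond 1)
#6 stroke→J1  (J1 needs exactly one e-in)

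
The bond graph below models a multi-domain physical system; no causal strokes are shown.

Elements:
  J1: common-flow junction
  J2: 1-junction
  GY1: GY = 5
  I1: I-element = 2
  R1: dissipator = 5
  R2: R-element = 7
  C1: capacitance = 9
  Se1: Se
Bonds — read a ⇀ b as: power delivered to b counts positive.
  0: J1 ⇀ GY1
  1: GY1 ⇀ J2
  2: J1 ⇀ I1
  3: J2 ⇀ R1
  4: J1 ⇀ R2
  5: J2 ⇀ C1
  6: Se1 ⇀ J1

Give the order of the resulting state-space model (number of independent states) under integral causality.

2  (C1, I1 all integral)

bond 6 stroke at J1  (source Se1 imposes e)
bond 2 stroke at I1  (I1 integral (f out))
bond 0 stroke at J1  (1-jn J1 has f-setter on 2)
bond 4 stroke at J1  (common-f at J1 fixed by 2)
bond 1 stroke at J2  (GY1: gyrator matches bond 0)
bond 5 stroke at J2  (prefer integral on C1)
bond 3 stroke at R1  (J2 needs exactly one f-in)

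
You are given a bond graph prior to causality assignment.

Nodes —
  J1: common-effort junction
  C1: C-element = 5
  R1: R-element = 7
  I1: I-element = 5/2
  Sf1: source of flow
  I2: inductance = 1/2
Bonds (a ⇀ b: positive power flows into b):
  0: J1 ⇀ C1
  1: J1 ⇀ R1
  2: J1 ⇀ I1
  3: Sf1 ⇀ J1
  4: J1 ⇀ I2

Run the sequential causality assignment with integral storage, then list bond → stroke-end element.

b0 |J1
b1 |R1
b2 |I1
b3 |Sf1
b4 |I2

#3 stroke at Sf1  (source Sf1 imposes f)
#0 stroke at J1  (C1 integral (e out))
#1 stroke at R1  (J1: bond 0 brought effort, rest push out)
#2 stroke at I1  (J1: bond 0 brought effort, rest push out)
#4 stroke at I2  (J1 effort already set via bond 0)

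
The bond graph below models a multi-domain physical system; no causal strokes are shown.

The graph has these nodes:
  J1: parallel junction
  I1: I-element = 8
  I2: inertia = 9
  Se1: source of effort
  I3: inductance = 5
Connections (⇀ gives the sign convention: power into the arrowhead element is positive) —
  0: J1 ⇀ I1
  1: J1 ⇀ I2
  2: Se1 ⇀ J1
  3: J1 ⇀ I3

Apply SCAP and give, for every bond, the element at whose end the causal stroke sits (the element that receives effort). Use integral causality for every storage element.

bond 0 stroke at I1
bond 1 stroke at I2
bond 2 stroke at J1
bond 3 stroke at I3

β2 stroke at J1  (source Se1 imposes e)
β0 stroke at I1  (0-jn J1 has e-setter on 2)
β1 stroke at I2  (0-jn J1 has e-setter on 2)
β3 stroke at I3  (common-e at J1 fixed by 2)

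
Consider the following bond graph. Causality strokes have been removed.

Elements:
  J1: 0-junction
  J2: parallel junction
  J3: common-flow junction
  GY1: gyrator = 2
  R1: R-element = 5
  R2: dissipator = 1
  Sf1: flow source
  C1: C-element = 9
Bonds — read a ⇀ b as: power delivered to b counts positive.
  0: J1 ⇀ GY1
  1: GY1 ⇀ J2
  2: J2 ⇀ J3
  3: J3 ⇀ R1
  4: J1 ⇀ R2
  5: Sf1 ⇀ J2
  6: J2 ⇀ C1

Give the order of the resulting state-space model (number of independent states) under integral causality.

1  (C1 all integral)

b5 stroke at Sf1  (Sf1: flow source, stroke at near end)
b6 stroke at J2  (C1 integral (e out))
b1 stroke at GY1  (J2: bond 6 brought effort, rest push out)
b2 stroke at J3  (J2: bond 6 brought effort, rest push out)
b3 stroke at R1  (J3: last free bond brings flow in)
b0 stroke at GY1  (GY1 both-in/both-out from 1)
b4 stroke at J1  (J1: last free bond brings effort in)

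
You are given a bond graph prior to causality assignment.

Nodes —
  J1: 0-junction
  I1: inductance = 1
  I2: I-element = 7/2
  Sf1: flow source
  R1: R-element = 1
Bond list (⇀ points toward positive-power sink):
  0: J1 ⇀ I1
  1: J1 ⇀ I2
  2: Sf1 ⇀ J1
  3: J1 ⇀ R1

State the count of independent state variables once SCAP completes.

2  (I1, I2 all integral)

bond 2 |Sf1  (Sf1: flow source, stroke at near end)
bond 0 |I1  (prefer integral on I1)
bond 1 |I2  (I2 outputs flow p/I2)
bond 3 |J1  (J1 needs exactly one e-in)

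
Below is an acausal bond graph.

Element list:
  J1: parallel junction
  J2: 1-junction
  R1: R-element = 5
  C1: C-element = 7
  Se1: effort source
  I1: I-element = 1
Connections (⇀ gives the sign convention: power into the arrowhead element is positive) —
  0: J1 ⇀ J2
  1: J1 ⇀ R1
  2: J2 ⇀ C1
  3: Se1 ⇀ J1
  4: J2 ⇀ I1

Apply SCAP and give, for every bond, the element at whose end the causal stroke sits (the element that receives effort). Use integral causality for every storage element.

b0 →J2
b1 →R1
b2 →J2
b3 →J1
b4 →I1

b3 stroke→J1  (Se1 fixes effort; stroke away)
b0 stroke→J2  (J1: bond 3 brought effort, rest push out)
b1 stroke→R1  (J1: bond 3 brought effort, rest push out)
b2 stroke→J2  (C1: C, integral causality)
b4 stroke→I1  (only one flow-in slot at J2)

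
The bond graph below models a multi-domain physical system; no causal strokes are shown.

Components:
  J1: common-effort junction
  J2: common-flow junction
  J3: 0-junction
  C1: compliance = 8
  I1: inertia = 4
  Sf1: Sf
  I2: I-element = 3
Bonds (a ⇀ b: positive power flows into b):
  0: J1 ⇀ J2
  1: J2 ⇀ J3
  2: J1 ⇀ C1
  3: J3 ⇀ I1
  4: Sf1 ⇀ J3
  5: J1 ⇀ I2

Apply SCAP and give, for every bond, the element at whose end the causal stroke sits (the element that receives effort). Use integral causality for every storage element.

b0 stroke→J2
b1 stroke→J3
b2 stroke→J1
b3 stroke→I1
b4 stroke→Sf1
b5 stroke→I2

β4 →Sf1  (Sf1: flow source, stroke at near end)
β2 →J1  (C1: C, integral causality)
β0 →J2  (0-jn J1 has e-setter on 2)
β5 →I2  (0-jn J1 has e-setter on 2)
β1 →J3  (J2 needs exactly one f-in)
β3 →I1  (common-e at J3 fixed by 1)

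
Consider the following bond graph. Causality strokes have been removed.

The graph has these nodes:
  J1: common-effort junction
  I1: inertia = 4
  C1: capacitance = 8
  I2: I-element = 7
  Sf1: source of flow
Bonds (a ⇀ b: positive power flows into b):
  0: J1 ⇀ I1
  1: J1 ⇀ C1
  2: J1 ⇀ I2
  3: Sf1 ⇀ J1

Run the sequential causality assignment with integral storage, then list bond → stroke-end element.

b0 →I1
b1 →J1
b2 →I2
b3 →Sf1

β3 →Sf1  (Sf1 fixes flow; stroke at Sf1)
β0 →I1  (I1: I, integral causality)
β1 →J1  (C1 outputs effort q/C1)
β2 →I2  (J1: bond 1 brought effort, rest push out)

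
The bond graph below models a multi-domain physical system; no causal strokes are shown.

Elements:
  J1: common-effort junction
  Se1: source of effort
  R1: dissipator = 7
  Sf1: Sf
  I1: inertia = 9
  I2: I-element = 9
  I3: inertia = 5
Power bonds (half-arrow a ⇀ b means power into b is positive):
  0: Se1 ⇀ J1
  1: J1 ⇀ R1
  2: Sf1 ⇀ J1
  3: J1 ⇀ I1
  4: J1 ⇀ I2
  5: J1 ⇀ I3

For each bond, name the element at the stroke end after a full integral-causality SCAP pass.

b0 stroke at J1
b1 stroke at R1
b2 stroke at Sf1
b3 stroke at I1
b4 stroke at I2
b5 stroke at I3

bond 0 stroke at J1  (Se1: effort source, stroke at far end)
bond 2 stroke at Sf1  (Sf1 fixes flow; stroke at Sf1)
bond 1 stroke at R1  (common-e at J1 fixed by 0)
bond 3 stroke at I1  (J1: bond 0 brought effort, rest push out)
bond 4 stroke at I2  (J1 effort already set via bond 0)
bond 5 stroke at I3  (J1 effort already set via bond 0)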